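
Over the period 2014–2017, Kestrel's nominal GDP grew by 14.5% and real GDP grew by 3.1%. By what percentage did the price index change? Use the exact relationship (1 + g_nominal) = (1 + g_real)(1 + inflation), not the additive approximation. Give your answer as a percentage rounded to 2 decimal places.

(1 + g_nom) = (1 + g_real)(1 + π), so π = 1.1450 / 1.0310 − 1 = 0.11057.

11.06%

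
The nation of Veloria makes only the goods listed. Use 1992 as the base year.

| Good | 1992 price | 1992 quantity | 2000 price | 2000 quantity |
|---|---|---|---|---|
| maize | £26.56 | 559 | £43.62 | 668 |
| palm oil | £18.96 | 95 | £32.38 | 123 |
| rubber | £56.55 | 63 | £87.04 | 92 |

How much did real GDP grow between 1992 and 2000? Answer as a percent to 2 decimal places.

Real GDP 1992 = Nominal GDP 1992 = 26.56·559 + 18.96·95 + 56.55·63 = 20210.89.
Real GDP 2000 (at 1992 prices) = 26.56·668 + 18.96·123 + 56.55·92 = 25276.76.
Real growth = 25276.76/20210.89 − 1 = 0.2507.

25.07%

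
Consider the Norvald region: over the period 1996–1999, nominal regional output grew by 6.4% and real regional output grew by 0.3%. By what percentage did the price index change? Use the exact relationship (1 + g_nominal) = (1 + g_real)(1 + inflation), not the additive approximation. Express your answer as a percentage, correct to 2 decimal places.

(1 + g_nom) = (1 + g_real)(1 + π), so π = 1.0640 / 1.0030 − 1 = 0.06082.

6.08%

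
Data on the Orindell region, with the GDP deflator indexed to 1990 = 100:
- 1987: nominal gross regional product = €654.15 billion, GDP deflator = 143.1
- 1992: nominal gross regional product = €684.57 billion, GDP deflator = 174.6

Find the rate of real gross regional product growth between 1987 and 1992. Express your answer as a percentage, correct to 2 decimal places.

Deflate each year: 1987 → 654.15/1.431 = 457.13; 1992 → 684.57/1.746 = 392.08.
So real gross regional product changed by 392.08/457.13 − 1 = -0.1423, i.e. -14.23%.

-14.23%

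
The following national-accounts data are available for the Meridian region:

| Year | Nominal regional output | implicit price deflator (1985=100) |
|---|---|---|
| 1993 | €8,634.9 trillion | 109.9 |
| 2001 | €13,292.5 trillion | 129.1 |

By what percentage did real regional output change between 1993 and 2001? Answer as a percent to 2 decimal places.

31.05%

Deflate each year: 1993 → 8634.9/1.099 = 7857.05; 2001 → 13292.5/1.291 = 10296.28.
So real regional output changed by 10296.28/7857.05 − 1 = 0.3105, i.e. 31.05%.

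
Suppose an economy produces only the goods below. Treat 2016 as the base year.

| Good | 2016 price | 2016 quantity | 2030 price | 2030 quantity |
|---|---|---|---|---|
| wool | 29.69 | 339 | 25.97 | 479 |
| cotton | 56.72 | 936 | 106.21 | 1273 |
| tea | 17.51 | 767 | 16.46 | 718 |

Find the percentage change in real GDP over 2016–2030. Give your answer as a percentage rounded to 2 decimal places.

Real GDP 2016 = Nominal GDP 2016 = 29.69·339 + 56.72·936 + 17.51·767 = 76585.00.
Real GDP 2030 (at 2016 prices) = 29.69·479 + 56.72·1273 + 17.51·718 = 98998.25.
Real growth = 98998.25/76585.00 − 1 = 0.2927.

29.27%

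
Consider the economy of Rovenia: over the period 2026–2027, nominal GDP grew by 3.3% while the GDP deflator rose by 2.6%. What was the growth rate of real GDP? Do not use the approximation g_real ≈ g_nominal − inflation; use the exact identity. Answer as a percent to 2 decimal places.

(1 + g_nom) = (1 + g_real)(1 + π), so g_real = 1.0330 / 1.0260 − 1 = 0.00682.

0.68%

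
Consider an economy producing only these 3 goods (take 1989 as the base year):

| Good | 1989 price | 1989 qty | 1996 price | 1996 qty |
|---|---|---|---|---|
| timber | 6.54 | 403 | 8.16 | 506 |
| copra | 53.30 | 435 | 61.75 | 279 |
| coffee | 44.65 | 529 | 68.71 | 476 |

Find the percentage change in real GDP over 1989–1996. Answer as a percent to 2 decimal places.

-20.24%

Real GDP 1989 = Nominal GDP 1989 = 6.54·403 + 53.30·435 + 44.65·529 = 49440.97.
Real GDP 1996 (at 1989 prices) = 6.54·506 + 53.30·279 + 44.65·476 = 39433.34.
Real growth = 39433.34/49440.97 − 1 = -0.2024.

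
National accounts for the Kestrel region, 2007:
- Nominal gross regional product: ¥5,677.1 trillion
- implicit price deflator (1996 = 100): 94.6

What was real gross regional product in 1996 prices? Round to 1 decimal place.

¥6,001.2 trillion

Real gross regional product = Nominal / (implicit price deflator/100) = 5677.1 / 0.946 = 6001.16.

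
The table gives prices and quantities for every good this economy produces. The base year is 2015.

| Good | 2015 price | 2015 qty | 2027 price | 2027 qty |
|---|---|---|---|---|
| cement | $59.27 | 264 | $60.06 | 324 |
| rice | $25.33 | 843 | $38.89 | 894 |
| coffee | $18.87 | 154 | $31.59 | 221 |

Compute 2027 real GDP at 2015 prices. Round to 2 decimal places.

Real GDP 2027 = Σ (p_2015 × q_2027) = 59.27·324 + 25.33·894 + 18.87·221 = 46018.77.

$46018.77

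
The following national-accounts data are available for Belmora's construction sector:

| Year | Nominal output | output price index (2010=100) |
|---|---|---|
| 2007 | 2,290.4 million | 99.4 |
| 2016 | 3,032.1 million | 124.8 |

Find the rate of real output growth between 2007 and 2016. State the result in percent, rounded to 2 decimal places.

Real output 2007 = 2290.4 / 0.994 = 2304.23.
Real output 2016 = 3032.1 / 1.248 = 2429.57.
Real growth = 2429.57 / 2304.23 − 1 = 0.0544.

5.44%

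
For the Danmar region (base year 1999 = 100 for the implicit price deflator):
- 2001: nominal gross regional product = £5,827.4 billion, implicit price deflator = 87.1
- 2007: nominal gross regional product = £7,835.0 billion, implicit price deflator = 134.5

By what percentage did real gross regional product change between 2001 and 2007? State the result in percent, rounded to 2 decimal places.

-12.93%

Deflate each year: 2001 → 5827.4/0.871 = 6690.47; 2007 → 7835.0/1.345 = 5825.28.
So real gross regional product changed by 5825.28/6690.47 − 1 = -0.1293, i.e. -12.93%.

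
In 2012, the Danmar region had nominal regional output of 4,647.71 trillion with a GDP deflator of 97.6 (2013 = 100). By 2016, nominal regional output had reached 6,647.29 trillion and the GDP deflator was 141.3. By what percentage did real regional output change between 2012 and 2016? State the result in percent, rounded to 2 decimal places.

-1.21%

Real regional output 2012 = 4647.71 / 0.976 = 4762.00.
Real regional output 2016 = 6647.29 / 1.413 = 4704.38.
Real growth = 4704.38 / 4762.00 − 1 = -0.0121.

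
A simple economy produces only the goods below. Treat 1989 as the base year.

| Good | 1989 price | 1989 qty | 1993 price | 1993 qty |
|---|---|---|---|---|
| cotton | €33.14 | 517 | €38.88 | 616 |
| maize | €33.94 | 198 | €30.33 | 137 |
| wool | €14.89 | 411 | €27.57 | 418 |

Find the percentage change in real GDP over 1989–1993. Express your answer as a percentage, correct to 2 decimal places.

4.39%

Real GDP 1989 = Nominal GDP 1989 = 33.14·517 + 33.94·198 + 14.89·411 = 29973.29.
Real GDP 1993 (at 1989 prices) = 33.14·616 + 33.94·137 + 14.89·418 = 31288.04.
Real growth = 31288.04/29973.29 − 1 = 0.0439.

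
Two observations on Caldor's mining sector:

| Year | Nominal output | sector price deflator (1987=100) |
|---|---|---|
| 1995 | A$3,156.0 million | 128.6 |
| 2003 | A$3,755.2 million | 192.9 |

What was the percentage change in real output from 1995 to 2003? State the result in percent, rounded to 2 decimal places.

-20.68%

Deflate each year: 1995 → 3156.0/1.286 = 2454.12; 2003 → 3755.2/1.929 = 1946.71.
So real output changed by 1946.71/2454.12 − 1 = -0.2068, i.e. -20.68%.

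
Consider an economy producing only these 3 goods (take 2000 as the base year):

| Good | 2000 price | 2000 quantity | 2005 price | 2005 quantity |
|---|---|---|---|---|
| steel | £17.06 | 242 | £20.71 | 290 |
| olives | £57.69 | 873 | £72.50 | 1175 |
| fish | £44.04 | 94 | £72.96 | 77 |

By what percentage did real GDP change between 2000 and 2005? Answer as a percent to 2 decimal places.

Real GDP 2000 = Nominal GDP 2000 = 17.06·242 + 57.69·873 + 44.04·94 = 58631.65.
Real GDP 2005 (at 2000 prices) = 17.06·290 + 57.69·1175 + 44.04·77 = 76124.23.
Real growth = 76124.23/58631.65 − 1 = 0.2983.

29.83%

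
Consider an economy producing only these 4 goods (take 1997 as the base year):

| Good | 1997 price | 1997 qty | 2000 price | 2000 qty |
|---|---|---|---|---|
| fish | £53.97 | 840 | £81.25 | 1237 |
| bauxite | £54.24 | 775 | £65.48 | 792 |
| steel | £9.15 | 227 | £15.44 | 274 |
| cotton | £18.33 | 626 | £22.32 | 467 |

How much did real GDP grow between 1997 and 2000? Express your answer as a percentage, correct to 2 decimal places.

Real GDP 1997 = Nominal GDP 1997 = 53.97·840 + 54.24·775 + 9.15·227 + 18.33·626 = 100922.43.
Real GDP 2000 (at 1997 prices) = 53.97·1237 + 54.24·792 + 9.15·274 + 18.33·467 = 120786.18.
Real growth = 120786.18/100922.43 − 1 = 0.1968.

19.68%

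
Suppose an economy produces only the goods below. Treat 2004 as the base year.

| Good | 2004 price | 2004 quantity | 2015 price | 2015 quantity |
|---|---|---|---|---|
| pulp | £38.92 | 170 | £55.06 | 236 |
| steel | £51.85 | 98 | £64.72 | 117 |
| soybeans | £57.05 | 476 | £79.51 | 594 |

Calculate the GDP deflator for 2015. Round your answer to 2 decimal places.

137.97

Nominal GDP 2015 = 55.06·236 + 64.72·117 + 79.51·594 = 67795.34.
Real GDP 2015 (at 2004 prices) = 38.92·236 + 51.85·117 + 57.05·594 = 49139.27.
Deflator = Nominal/Real × 100 = 67795.34/49139.27 × 100 = 137.966.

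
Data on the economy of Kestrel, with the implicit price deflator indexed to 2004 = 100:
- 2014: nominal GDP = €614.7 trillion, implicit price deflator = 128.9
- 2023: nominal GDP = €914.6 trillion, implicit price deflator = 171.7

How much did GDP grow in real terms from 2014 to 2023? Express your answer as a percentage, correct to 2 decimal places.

11.70%

Deflate each year: 2014 → 614.7/1.289 = 476.88; 2023 → 914.6/1.717 = 532.67.
So real GDP changed by 532.67/476.88 − 1 = 0.1170, i.e. 11.70%.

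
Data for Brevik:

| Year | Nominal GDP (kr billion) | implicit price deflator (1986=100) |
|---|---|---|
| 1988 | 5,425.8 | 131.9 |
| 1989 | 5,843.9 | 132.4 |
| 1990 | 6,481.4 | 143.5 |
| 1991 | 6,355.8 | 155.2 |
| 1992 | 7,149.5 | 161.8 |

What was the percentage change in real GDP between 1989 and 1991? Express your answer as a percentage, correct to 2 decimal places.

Real GDP 1989 = 5843.9/1.324 = 4413.82.
Real GDP 1991 = 6355.8/1.552 = 4095.23.
Change = 4095.23/4413.82 − 1 = -0.0722.

-7.22%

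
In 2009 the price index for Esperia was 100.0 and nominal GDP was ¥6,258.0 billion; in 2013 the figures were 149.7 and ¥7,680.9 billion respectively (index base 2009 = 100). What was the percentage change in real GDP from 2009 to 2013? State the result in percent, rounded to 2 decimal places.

-18.01%

Real GDP 2009 = 6258.0 / 1.000 = 6258.00.
Real GDP 2013 = 7680.9 / 1.497 = 5130.86.
Real growth = 5130.86 / 6258.00 − 1 = -0.1801.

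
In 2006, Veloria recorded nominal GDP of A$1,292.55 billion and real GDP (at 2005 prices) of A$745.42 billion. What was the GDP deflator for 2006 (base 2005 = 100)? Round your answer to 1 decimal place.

GDP deflator = (Nominal / Real) × 100 = 1292.55 / 745.42 × 100 = 173.40.

173.4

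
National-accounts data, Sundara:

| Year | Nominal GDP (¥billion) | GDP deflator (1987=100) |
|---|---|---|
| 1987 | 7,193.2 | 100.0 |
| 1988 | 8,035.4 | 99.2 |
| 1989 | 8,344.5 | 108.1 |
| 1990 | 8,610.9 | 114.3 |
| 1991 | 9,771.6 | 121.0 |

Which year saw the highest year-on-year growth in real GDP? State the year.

1988: real = 8035.4/0.992 = 8100.20; growth vs 1987 (7193.20) = 12.61%.
1989: real = 8344.5/1.081 = 7719.24; growth vs 1988 (8100.20) = -4.70%.
1990: real = 8610.9/1.143 = 7533.60; growth vs 1989 (7719.24) = -2.40%.
1991: real = 9771.6/1.210 = 8075.70; growth vs 1990 (7533.60) = 7.20%.

1988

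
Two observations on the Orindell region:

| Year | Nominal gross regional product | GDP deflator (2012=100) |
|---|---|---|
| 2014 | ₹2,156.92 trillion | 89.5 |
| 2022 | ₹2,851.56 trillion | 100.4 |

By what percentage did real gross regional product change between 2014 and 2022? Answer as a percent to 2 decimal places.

17.85%

Real gross regional product 2014 = 2156.92 / 0.895 = 2409.97.
Real gross regional product 2022 = 2851.56 / 1.004 = 2840.20.
Real growth = 2840.20 / 2409.97 − 1 = 0.1785.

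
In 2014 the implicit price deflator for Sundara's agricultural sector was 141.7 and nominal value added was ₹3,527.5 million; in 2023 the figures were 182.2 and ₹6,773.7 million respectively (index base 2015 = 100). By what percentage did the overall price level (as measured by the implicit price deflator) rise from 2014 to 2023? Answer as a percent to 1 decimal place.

28.6%

Price-level change = 182.2 / 141.7 − 1 = 0.2858.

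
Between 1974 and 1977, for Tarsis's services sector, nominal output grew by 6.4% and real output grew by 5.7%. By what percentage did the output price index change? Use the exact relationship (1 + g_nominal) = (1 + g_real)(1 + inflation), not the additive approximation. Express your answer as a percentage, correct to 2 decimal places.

(1 + g_nom) = (1 + g_real)(1 + π), so π = 1.0640 / 1.0570 − 1 = 0.00662.

0.66%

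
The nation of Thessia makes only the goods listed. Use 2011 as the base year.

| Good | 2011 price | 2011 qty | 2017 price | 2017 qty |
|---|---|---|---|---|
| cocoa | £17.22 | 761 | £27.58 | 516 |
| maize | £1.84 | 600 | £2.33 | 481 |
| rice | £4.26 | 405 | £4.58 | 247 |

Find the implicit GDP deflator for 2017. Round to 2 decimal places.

Nominal GDP 2017 = 27.58·516 + 2.33·481 + 4.58·247 = 16483.27.
Real GDP 2017 (at 2011 prices) = 17.22·516 + 1.84·481 + 4.26·247 = 10822.78.
Deflator = Nominal/Real × 100 = 16483.27/10822.78 × 100 = 152.302.

152.30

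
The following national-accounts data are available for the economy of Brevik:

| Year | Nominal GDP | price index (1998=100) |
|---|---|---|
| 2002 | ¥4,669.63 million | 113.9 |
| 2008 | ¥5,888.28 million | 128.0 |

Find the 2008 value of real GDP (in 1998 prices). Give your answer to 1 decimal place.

Real GDP = Nominal / (price index/100) = 5888.28 / 1.280 = 4600.22.

¥4,600.2 million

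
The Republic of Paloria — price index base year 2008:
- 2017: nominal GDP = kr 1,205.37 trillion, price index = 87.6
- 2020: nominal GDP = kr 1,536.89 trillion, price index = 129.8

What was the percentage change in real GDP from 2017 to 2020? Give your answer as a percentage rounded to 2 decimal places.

-13.95%

Deflate each year: 2017 → 1205.37/0.876 = 1375.99; 2020 → 1536.89/1.298 = 1184.04.
So real GDP changed by 1184.04/1375.99 − 1 = -0.1395, i.e. -13.95%.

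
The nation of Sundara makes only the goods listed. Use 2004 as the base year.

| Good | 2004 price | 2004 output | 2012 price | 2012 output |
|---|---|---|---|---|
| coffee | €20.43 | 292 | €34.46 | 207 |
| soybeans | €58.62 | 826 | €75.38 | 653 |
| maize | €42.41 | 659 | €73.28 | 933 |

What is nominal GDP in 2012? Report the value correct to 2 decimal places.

Nominal GDP 2012 = Σ (p_2012 × q_2012) = 34.46·207 + 75.38·653 + 73.28·933 = 124726.60.

€124726.60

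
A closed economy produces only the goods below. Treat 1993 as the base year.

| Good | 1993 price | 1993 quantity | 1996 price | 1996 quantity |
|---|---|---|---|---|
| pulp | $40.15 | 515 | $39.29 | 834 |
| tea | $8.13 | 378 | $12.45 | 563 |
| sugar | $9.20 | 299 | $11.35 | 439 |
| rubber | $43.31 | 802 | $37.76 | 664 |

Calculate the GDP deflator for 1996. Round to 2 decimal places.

Nominal GDP 1996 = 39.29·834 + 12.45·563 + 11.35·439 + 37.76·664 = 69832.50.
Real GDP 1996 (at 1993 prices) = 40.15·834 + 8.13·563 + 9.20·439 + 43.31·664 = 70858.93.
Deflator = Nominal/Real × 100 = 69832.50/70858.93 × 100 = 98.551.

98.55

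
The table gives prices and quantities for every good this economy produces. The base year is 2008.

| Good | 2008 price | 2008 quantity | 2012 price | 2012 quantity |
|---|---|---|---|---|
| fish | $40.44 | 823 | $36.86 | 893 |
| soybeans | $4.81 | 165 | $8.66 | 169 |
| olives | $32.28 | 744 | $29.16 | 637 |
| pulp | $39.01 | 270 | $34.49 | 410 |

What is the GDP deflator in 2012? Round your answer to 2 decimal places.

Nominal GDP 2012 = 36.86·893 + 8.66·169 + 29.16·637 + 34.49·410 = 67095.34.
Real GDP 2012 (at 2008 prices) = 40.44·893 + 4.81·169 + 32.28·637 + 39.01·410 = 73482.27.
Deflator = Nominal/Real × 100 = 67095.34/73482.27 × 100 = 91.308.

91.31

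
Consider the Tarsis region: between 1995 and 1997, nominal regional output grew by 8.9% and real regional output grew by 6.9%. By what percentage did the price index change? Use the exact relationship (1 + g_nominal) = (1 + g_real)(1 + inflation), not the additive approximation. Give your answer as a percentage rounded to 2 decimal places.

(1 + g_nom) = (1 + g_real)(1 + π), so π = 1.0890 / 1.0690 − 1 = 0.01871.

1.87%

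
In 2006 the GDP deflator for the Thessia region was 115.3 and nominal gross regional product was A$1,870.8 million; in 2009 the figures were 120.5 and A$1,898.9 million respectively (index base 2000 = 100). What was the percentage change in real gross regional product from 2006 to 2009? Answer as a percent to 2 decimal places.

-2.88%

Real gross regional product 2006 = 1870.8 / 1.153 = 1622.55.
Real gross regional product 2009 = 1898.9 / 1.205 = 1575.85.
Real growth = 1575.85 / 1622.55 − 1 = -0.0288.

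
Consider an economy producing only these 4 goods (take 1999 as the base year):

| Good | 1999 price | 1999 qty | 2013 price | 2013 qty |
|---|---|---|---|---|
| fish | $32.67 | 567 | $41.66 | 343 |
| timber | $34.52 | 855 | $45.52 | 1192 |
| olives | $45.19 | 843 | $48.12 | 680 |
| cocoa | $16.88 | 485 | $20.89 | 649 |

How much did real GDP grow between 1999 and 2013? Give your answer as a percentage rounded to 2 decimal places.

-0.30%

Real GDP 1999 = Nominal GDP 1999 = 32.67·567 + 34.52·855 + 45.19·843 + 16.88·485 = 94320.46.
Real GDP 2013 (at 1999 prices) = 32.67·343 + 34.52·1192 + 45.19·680 + 16.88·649 = 94037.97.
Real growth = 94037.97/94320.46 − 1 = -0.0030.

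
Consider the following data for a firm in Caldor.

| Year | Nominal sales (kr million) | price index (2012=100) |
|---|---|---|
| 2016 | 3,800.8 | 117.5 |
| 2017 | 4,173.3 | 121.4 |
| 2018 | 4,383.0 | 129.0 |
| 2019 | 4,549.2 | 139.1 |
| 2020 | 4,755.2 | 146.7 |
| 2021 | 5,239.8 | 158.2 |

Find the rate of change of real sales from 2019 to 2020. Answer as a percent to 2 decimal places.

-0.89%

Real sales 2019 = 4549.2/1.391 = 3270.45.
Real sales 2020 = 4755.2/1.467 = 3241.45.
Change = 3241.45/3270.45 − 1 = -0.0089.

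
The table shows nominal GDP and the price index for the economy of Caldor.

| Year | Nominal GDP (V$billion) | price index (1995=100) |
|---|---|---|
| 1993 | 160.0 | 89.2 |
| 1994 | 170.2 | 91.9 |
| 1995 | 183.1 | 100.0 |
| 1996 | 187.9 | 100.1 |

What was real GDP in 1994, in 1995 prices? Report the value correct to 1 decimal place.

Real GDP 1994 = 170.2 / 0.919 = 185.20.

V$185.2 billion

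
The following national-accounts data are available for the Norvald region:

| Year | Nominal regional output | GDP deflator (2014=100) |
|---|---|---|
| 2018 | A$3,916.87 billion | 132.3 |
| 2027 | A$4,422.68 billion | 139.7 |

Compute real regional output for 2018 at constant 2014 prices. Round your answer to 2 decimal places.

A$2,960.60 billion

Real regional output = Nominal / (GDP deflator/100) = 3916.87 / 1.323 = 2960.60.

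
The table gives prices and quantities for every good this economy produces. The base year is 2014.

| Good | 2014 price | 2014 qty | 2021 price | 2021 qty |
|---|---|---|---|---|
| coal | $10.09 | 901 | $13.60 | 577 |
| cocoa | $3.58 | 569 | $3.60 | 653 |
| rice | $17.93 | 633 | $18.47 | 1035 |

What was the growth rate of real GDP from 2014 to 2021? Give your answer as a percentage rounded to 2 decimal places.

Real GDP 2014 = Nominal GDP 2014 = 10.09·901 + 3.58·569 + 17.93·633 = 22477.80.
Real GDP 2021 (at 2014 prices) = 10.09·577 + 3.58·653 + 17.93·1035 = 26717.22.
Real growth = 26717.22/22477.80 − 1 = 0.1886.

18.86%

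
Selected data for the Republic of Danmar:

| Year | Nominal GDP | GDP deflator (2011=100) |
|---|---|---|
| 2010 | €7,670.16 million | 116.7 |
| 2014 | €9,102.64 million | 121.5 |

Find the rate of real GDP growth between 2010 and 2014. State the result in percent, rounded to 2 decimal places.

Deflate each year: 2010 → 7670.16/1.167 = 6572.54; 2014 → 9102.64/1.215 = 7491.88.
So real GDP changed by 7491.88/6572.54 − 1 = 0.1399, i.e. 13.99%.

13.99%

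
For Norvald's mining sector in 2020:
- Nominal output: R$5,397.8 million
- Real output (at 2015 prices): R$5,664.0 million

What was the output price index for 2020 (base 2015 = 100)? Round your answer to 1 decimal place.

output price index = (Nominal / Real) × 100 = 5397.8 / 5664.0 × 100 = 95.30.

95.3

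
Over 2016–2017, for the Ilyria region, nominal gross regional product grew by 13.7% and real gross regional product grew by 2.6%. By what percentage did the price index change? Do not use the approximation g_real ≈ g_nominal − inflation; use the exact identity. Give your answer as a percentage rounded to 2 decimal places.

(1 + g_nom) = (1 + g_real)(1 + π), so π = 1.1370 / 1.0260 − 1 = 0.10819.

10.82%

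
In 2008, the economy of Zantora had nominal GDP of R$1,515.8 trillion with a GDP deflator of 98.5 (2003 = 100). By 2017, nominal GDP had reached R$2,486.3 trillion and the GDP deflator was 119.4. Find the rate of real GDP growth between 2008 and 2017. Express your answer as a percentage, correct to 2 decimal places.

35.31%

Deflate each year: 2008 → 1515.8/0.985 = 1538.88; 2017 → 2486.3/1.194 = 2082.33.
So real GDP changed by 2082.33/1538.88 − 1 = 0.3531, i.e. 35.31%.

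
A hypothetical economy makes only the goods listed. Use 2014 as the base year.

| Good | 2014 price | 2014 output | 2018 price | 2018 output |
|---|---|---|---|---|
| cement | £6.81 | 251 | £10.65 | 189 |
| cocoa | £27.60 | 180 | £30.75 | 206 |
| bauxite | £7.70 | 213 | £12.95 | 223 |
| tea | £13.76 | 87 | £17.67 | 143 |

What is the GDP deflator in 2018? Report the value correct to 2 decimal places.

129.13

Nominal GDP 2018 = 10.65·189 + 30.75·206 + 12.95·223 + 17.67·143 = 13762.01.
Real GDP 2018 (at 2014 prices) = 6.81·189 + 27.60·206 + 7.70·223 + 13.76·143 = 10657.47.
Deflator = Nominal/Real × 100 = 13762.01/10657.47 × 100 = 129.130.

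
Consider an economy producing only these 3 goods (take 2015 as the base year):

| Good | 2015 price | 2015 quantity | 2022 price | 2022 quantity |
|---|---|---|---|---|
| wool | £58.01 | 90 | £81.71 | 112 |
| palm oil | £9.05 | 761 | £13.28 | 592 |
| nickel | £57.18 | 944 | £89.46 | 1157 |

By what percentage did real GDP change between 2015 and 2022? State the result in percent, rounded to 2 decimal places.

18.05%

Real GDP 2015 = Nominal GDP 2015 = 58.01·90 + 9.05·761 + 57.18·944 = 66085.87.
Real GDP 2022 (at 2015 prices) = 58.01·112 + 9.05·592 + 57.18·1157 = 78011.98.
Real growth = 78011.98/66085.87 − 1 = 0.1805.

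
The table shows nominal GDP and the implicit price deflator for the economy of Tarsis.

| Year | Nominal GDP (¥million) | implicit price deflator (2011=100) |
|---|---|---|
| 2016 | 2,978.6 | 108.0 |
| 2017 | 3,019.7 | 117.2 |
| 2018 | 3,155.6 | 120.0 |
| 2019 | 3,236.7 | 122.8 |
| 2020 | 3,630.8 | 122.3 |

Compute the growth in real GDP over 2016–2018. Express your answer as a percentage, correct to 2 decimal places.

-4.65%

Real GDP 2016 = 2978.6/1.080 = 2757.96.
Real GDP 2018 = 3155.6/1.200 = 2629.67.
Change = 2629.67/2757.96 − 1 = -0.0465.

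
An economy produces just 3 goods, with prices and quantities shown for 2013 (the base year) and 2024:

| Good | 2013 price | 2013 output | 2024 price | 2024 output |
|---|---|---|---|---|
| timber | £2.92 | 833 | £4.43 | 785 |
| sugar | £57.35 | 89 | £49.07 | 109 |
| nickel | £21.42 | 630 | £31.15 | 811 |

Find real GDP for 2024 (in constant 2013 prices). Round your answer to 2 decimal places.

£25914.97

Real GDP 2024 = Σ (p_2013 × q_2024) = 2.92·785 + 57.35·109 + 21.42·811 = 25914.97.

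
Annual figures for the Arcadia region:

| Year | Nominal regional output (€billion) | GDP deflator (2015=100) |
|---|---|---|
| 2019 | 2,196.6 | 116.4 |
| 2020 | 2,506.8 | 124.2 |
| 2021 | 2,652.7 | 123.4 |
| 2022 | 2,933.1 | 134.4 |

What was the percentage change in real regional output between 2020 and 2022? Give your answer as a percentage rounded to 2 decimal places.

Real regional output 2020 = 2506.8/1.242 = 2018.36.
Real regional output 2022 = 2933.1/1.344 = 2182.37.
Change = 2182.37/2018.36 − 1 = 0.0813.

8.13%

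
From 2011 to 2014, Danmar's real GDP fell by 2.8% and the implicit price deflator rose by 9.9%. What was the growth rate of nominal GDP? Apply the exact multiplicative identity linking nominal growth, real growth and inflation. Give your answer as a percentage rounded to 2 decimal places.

(1 + g_nom) = (1 + g_real)(1 + π) = 0.9720 × 1.0990 = 1.06823.

6.82%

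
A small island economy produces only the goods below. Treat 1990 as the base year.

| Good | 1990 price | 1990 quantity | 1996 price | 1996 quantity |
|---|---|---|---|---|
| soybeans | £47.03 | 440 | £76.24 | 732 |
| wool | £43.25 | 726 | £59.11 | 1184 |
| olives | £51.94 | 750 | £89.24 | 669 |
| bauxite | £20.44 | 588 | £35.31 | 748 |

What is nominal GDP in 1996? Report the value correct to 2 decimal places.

£211907.36

Nominal GDP 1996 = Σ (p_1996 × q_1996) = 76.24·732 + 59.11·1184 + 89.24·669 + 35.31·748 = 211907.36.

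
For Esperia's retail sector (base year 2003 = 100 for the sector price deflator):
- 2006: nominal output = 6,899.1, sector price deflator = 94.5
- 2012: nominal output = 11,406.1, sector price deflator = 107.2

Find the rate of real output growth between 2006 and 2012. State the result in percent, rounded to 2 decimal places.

45.74%

Deflate each year: 2006 → 6899.1/0.945 = 7300.63; 2012 → 11406.1/1.072 = 10640.02.
So real output changed by 10640.02/7300.63 − 1 = 0.4574, i.e. 45.74%.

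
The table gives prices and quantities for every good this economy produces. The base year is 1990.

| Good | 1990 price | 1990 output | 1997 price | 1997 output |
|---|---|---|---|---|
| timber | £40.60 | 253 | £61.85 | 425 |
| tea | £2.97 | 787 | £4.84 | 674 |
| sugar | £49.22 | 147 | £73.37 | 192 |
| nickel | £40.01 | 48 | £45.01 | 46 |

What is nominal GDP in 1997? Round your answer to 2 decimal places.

£45705.91

Nominal GDP 1997 = Σ (p_1997 × q_1997) = 61.85·425 + 4.84·674 + 73.37·192 + 45.01·46 = 45705.91.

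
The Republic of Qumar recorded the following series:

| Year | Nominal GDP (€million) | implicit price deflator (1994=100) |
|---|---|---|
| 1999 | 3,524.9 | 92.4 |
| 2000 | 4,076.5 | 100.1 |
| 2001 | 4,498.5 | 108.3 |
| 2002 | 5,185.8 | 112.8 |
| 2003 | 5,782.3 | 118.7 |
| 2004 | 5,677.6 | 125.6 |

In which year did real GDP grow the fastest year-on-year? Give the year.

2000: real = 4076.5/1.001 = 4072.43; growth vs 1999 (3814.83) = 6.75%.
2001: real = 4498.5/1.083 = 4153.74; growth vs 2000 (4072.43) = 2.00%.
2002: real = 5185.8/1.128 = 4597.34; growth vs 2001 (4153.74) = 10.68%.
2003: real = 5782.3/1.187 = 4871.36; growth vs 2002 (4597.34) = 5.96%.
2004: real = 5677.6/1.256 = 4520.38; growth vs 2003 (4871.36) = -7.20%.

2002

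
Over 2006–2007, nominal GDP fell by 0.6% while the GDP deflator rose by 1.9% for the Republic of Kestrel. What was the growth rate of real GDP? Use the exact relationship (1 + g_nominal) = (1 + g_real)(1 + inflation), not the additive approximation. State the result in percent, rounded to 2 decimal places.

-2.45%

(1 + g_nom) = (1 + g_real)(1 + π), so g_real = 0.9940 / 1.0190 − 1 = -0.02453.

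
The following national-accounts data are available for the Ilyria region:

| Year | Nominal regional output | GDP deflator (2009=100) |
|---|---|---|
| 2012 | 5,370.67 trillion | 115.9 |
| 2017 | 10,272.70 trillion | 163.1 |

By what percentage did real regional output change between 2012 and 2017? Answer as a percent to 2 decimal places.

Real regional output 2012 = 5370.67 / 1.159 = 4633.88.
Real regional output 2017 = 10272.70 / 1.631 = 6298.41.
Real growth = 6298.41 / 4633.88 − 1 = 0.3592.

35.92%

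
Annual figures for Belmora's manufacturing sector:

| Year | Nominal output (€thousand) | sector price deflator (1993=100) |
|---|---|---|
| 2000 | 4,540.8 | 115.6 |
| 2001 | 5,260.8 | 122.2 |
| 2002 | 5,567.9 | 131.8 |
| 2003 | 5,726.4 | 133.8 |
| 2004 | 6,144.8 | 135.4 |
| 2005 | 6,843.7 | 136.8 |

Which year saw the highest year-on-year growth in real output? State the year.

2001: real = 5260.8/1.222 = 4305.07; growth vs 2000 (3928.03) = 9.60%.
2002: real = 5567.9/1.318 = 4224.51; growth vs 2001 (4305.07) = -1.87%.
2003: real = 5726.4/1.338 = 4279.82; growth vs 2002 (4224.51) = 1.31%.
2004: real = 6144.8/1.354 = 4538.26; growth vs 2003 (4279.82) = 6.04%.
2005: real = 6843.7/1.368 = 5002.70; growth vs 2004 (4538.26) = 10.23%.

2005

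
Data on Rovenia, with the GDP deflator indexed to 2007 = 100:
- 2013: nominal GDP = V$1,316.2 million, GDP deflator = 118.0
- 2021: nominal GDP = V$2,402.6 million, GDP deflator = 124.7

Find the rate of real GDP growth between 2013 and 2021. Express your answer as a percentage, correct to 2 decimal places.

72.73%

Deflate each year: 2013 → 1316.2/1.180 = 1115.42; 2021 → 2402.6/1.247 = 1926.70.
So real GDP changed by 1926.70/1115.42 − 1 = 0.7273, i.e. 72.73%.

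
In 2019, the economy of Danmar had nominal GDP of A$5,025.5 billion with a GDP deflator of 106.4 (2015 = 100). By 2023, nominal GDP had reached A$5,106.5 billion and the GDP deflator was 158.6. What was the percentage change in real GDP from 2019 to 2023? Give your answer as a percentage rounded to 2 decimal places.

-31.83%

Deflate each year: 2019 → 5025.5/1.064 = 4723.21; 2023 → 5106.5/1.586 = 3219.74.
So real GDP changed by 3219.74/4723.21 − 1 = -0.3183, i.e. -31.83%.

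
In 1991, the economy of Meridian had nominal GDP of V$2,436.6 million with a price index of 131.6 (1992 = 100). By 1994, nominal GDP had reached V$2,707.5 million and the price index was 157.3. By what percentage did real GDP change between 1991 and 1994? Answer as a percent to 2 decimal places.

Real GDP 1991 = 2436.6 / 1.316 = 1851.52.
Real GDP 1994 = 2707.5 / 1.573 = 1721.23.
Real growth = 1721.23 / 1851.52 − 1 = -0.0704.

-7.04%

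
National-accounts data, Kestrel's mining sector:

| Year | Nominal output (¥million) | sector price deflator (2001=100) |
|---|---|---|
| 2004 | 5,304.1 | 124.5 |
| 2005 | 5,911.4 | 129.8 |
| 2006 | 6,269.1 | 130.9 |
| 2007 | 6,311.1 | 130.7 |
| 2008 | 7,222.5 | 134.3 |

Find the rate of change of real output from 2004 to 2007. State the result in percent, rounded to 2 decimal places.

13.34%

Real output 2004 = 5304.1/1.245 = 4260.32.
Real output 2007 = 6311.1/1.307 = 4828.69.
Change = 4828.69/4260.32 − 1 = 0.1334.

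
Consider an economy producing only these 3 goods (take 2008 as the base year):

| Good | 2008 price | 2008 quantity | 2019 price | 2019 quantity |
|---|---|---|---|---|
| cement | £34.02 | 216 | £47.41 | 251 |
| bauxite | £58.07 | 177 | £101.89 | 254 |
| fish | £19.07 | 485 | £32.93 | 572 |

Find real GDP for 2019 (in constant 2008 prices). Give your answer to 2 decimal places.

Real GDP 2019 = Σ (p_2008 × q_2019) = 34.02·251 + 58.07·254 + 19.07·572 = 34196.84.

£34196.84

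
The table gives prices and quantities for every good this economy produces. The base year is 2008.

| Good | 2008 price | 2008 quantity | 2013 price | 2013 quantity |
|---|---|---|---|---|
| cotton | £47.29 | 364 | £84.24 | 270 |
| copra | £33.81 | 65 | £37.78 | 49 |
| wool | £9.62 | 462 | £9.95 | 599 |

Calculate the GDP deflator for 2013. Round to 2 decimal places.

Nominal GDP 2013 = 84.24·270 + 37.78·49 + 9.95·599 = 30556.07.
Real GDP 2013 (at 2008 prices) = 47.29·270 + 33.81·49 + 9.62·599 = 20187.37.
Deflator = Nominal/Real × 100 = 30556.07/20187.37 × 100 = 151.362.

151.36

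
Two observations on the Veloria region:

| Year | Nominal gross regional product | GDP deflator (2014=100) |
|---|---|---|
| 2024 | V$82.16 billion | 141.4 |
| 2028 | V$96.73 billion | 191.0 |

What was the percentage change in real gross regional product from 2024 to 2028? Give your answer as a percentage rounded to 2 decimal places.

Deflate each year: 2024 → 82.16/1.414 = 58.10; 2028 → 96.73/1.910 = 50.64.
So real gross regional product changed by 50.64/58.10 − 1 = -0.1284, i.e. -12.84%.

-12.84%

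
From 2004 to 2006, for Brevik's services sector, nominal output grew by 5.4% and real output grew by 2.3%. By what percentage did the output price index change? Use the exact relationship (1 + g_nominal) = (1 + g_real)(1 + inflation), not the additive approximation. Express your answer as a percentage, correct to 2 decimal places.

3.03%

(1 + g_nom) = (1 + g_real)(1 + π), so π = 1.0540 / 1.0230 − 1 = 0.03030.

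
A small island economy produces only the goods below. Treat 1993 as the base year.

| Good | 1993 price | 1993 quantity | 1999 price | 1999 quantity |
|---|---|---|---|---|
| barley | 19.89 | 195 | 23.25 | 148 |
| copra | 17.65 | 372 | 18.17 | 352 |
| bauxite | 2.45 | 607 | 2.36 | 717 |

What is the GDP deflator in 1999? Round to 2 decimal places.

105.64

Nominal GDP 1999 = 23.25·148 + 18.17·352 + 2.36·717 = 11528.96.
Real GDP 1999 (at 1993 prices) = 19.89·148 + 17.65·352 + 2.45·717 = 10913.17.
Deflator = Nominal/Real × 100 = 11528.96/10913.17 × 100 = 105.643.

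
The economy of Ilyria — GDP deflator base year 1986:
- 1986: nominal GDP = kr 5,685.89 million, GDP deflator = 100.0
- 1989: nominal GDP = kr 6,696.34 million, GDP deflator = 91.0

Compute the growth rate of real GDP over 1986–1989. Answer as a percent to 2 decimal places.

29.42%

Real GDP 1986 = 5685.89 / 1.000 = 5685.89.
Real GDP 1989 = 6696.34 / 0.910 = 7358.62.
Real growth = 7358.62 / 5685.89 − 1 = 0.2942.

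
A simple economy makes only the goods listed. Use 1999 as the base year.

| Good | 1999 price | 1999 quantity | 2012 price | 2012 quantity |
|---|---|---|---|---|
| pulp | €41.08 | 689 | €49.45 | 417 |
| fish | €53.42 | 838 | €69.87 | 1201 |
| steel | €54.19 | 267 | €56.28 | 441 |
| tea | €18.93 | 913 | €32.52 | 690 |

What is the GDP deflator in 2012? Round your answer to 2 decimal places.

128.37

Nominal GDP 2012 = 49.45·417 + 69.87·1201 + 56.28·441 + 32.52·690 = 151792.80.
Real GDP 2012 (at 1999 prices) = 41.08·417 + 53.42·1201 + 54.19·441 + 18.93·690 = 118247.27.
Deflator = Nominal/Real × 100 = 151792.80/118247.27 × 100 = 128.369.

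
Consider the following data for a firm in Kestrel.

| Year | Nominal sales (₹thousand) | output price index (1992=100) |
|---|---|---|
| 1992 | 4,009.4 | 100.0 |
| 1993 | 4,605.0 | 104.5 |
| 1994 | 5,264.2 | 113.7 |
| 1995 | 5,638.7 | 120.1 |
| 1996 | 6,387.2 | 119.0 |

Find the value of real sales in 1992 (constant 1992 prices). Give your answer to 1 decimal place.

₹4,009.4 thousand

Real sales 1992 = 4009.4 / 1.000 = 4009.40.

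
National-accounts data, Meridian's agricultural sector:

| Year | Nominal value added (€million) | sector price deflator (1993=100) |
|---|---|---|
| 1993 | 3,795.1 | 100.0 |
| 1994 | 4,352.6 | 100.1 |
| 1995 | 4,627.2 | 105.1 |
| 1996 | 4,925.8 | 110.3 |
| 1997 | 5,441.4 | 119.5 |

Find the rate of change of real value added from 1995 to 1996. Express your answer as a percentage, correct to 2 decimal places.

Real value added 1995 = 4627.2/1.051 = 4402.66.
Real value added 1996 = 4925.8/1.103 = 4465.82.
Change = 4465.82/4402.66 − 1 = 0.0143.

1.43%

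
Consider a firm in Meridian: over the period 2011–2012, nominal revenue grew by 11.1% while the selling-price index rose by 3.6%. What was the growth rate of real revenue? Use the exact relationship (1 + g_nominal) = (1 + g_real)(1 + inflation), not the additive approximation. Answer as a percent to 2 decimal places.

(1 + g_nom) = (1 + g_real)(1 + π), so g_real = 1.1110 / 1.0360 − 1 = 0.07239.

7.24%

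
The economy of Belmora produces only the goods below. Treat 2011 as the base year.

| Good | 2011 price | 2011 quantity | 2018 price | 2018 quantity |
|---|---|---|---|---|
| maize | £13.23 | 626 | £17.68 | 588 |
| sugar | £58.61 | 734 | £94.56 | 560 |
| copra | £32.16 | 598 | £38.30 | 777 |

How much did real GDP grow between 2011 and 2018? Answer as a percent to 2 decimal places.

Real GDP 2011 = Nominal GDP 2011 = 13.23·626 + 58.61·734 + 32.16·598 = 70533.40.
Real GDP 2018 (at 2011 prices) = 13.23·588 + 58.61·560 + 32.16·777 = 65589.16.
Real growth = 65589.16/70533.40 − 1 = -0.0701.

-7.01%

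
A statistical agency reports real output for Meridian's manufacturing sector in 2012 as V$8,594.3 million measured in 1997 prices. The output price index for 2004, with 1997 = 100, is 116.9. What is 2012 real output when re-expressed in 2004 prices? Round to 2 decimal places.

Real output in 2004 prices = Real output in 1997 prices × (P_2004/P_1997) = 8594.3 × 1.169 = 10046.74.

V$10,046.74 million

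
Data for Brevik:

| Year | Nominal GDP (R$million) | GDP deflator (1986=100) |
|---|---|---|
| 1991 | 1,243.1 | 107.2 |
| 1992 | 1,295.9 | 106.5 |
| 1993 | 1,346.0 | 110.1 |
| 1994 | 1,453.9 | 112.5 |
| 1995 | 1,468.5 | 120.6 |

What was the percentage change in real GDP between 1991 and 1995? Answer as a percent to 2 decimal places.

Real GDP 1991 = 1243.1/1.072 = 1159.61.
Real GDP 1995 = 1468.5/1.206 = 1217.66.
Change = 1217.66/1159.61 − 1 = 0.0501.

5.01%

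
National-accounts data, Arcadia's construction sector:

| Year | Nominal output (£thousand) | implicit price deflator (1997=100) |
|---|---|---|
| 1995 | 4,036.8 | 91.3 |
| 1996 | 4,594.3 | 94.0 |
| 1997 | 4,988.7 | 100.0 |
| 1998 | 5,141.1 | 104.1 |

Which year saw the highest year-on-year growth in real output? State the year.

1996

1996: real = 4594.3/0.940 = 4887.55; growth vs 1995 (4421.47) = 10.54%.
1997: real = 4988.7/1.000 = 4988.70; growth vs 1996 (4887.55) = 2.07%.
1998: real = 5141.1/1.041 = 4938.62; growth vs 1997 (4988.70) = -1.00%.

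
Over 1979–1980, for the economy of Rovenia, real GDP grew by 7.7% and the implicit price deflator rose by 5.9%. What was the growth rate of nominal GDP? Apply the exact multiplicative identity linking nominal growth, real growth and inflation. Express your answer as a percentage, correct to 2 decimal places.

(1 + g_nom) = (1 + g_real)(1 + π) = 1.0770 × 1.0590 = 1.14054.

14.05%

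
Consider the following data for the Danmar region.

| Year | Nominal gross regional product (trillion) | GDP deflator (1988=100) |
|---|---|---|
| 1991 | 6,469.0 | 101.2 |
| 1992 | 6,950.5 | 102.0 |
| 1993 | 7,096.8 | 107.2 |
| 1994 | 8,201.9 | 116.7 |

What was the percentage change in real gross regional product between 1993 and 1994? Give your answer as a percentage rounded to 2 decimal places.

6.16%

Real gross regional product 1993 = 7096.8/1.072 = 6620.15.
Real gross regional product 1994 = 8201.9/1.167 = 7028.19.
Change = 7028.19/6620.15 − 1 = 0.0616.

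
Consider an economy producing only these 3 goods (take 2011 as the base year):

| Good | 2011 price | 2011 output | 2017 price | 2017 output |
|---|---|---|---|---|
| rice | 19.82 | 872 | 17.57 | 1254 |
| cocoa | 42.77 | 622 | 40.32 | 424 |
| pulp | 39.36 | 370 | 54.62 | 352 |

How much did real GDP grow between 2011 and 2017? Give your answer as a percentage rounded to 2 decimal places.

Real GDP 2011 = Nominal GDP 2011 = 19.82·872 + 42.77·622 + 39.36·370 = 58449.18.
Real GDP 2017 (at 2011 prices) = 19.82·1254 + 42.77·424 + 39.36·352 = 56843.48.
Real growth = 56843.48/58449.18 − 1 = -0.0275.

-2.75%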